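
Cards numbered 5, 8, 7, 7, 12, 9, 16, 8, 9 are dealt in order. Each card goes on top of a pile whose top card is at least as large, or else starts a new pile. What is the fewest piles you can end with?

4

Place each on the leftmost legal pile:
5 → new pile 1 (tops now [5])
8 → new pile 2 (tops now [5, 8])
7 → pile 2 (tops now [5, 7])
7 → pile 2 (tops now [5, 7])
12 → new pile 3 (tops now [5, 7, 12])
9 → pile 3 (tops now [5, 7, 9])
16 → new pile 4 (tops now [5, 7, 9, 16])
8 → pile 3 (tops now [5, 7, 8, 16])
9 → pile 4 (tops now [5, 7, 8, 9])
Four piles.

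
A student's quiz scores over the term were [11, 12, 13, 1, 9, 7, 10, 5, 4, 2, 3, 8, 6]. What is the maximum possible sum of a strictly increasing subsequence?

Let S[i] be the best sum of a strictly increasing subsequence ending at i:
i:      1  2  3  4  5  6  7  8  9 10 11 12 13
a[i]:  11 12 13  1  9  7 10  5  4  2  3  8  6
S:     11 23 36  1 10  8 20  6  5  3  6 16 12
Maximum is 36 (e.g. 11 + 12 + 13).

36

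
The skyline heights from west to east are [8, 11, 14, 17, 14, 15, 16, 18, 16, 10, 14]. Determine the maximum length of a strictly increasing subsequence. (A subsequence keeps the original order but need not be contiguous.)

6

Track the smallest tail for each achievable length (strict):
8 → extends → [8]
11 → extends → [8, 11]
14 → extends → [8, 11, 14]
17 → extends → [8, 11, 14, 17]
14 → already a tail → [8, 11, 14, 17]
15 → replaces 17 → [8, 11, 14, 15]
16 → extends → [8, 11, 14, 15, 16]
18 → extends → [8, 11, 14, 15, 16, 18]
16 → already a tail → [8, 11, 14, 15, 16, 18]
10 → replaces 11 → [8, 10, 14, 15, 16, 18]
14 → already a tail → [8, 10, 14, 15, 16, 18]
Six tails, so the longest strictly increasing subsequence has length 6 (e.g. 8, 11, 14, 15, 16, 18).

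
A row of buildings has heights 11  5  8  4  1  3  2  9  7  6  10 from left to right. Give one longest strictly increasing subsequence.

5, 8, 9, 10

Patience tails give the LIS length; then backtrack through the dp parents:
11 → extends → [11]
5 → replaces 11 → [5]
8 → extends → [5, 8]
4 → replaces 5 → [4, 8]
1 → replaces 4 → [1, 8]
3 → replaces 8 → [1, 3]
2 → replaces 3 → [1, 2]
9 → extends → [1, 2, 9]
7 → replaces 9 → [1, 2, 7]
6 → replaces 7 → [1, 2, 6]
10 → extends → [1, 2, 6, 10]
Length 4; one witness is 5, 8, 9, 10.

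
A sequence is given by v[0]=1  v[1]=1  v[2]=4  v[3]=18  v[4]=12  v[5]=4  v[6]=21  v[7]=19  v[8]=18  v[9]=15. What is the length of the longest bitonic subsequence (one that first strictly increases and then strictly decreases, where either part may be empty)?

7

inc[i] = longest strictly increasing subsequence ending at i; dec[i] = longest strictly decreasing subsequence starting at i:
i:      0  1  2  3  4  5  6  7  8  9
v[i]:   1  1  4 18 12  4 21 19 18 15
inc:    1  1  2  3  3  2  4  4  4  4
dec:    1  1  1  3  2  1  4  3  2  1
Best peak at i=6 (value 21): inc=4, dec=4, length 4+4−1 = 7.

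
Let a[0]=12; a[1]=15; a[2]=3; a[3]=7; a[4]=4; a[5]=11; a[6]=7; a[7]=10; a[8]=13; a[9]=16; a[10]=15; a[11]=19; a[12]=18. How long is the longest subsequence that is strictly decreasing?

3

Negate each value so 'decreasing' becomes 'increasing', then run patience tails on the negated sequence:
-12 → extends → [-12]
-15 → replaces -12 → [-15]
-3 → extends → [-15, -3]
-7 → replaces -3 → [-15, -7]
-4 → extends → [-15, -7, -4]
-11 → replaces -7 → [-15, -11, -4]
-7 → replaces -4 → [-15, -11, -7]
-10 → replaces -7 → [-15, -11, -10]
-13 → replaces -11 → [-15, -13, -10]
-16 → replaces -15 → [-16, -13, -10]
-15 → replaces -13 → [-16, -15, -10]
-19 → replaces -16 → [-19, -15, -10]
-18 → replaces -15 → [-19, -18, -10]
Three tails, so the longest strictly decreasing subsequence of the original has length 3.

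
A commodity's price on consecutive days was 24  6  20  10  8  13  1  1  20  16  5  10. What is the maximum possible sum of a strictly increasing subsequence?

49

Let S[i] be the best sum of a strictly increasing subsequence ending at i:
i:      1  2  3  4  5  6  7  8  9 10 11 12
a[i]:  24  6 20 10  8 13  1  1 20 16  5 10
S:     24  6 26 16 14 29  1  1 49 45  6 24
Maximum is 49 (e.g. 6 + 10 + 13 + 20).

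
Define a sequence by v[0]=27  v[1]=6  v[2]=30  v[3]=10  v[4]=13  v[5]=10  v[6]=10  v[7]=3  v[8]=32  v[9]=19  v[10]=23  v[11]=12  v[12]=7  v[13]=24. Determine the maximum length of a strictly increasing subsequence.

Let dp[i] be the length of the longest such subsequence ending at index i:
i:      0  1  2  3  4  5  6  7  8  9 10 11 12 13
v[i]:  27  6 30 10 13 10 10  3 32 19 23 12  7 24
dp:     1  1  2  2  3  2  2  1  4  4  5  3  2  6
Maximum dp value is 6.

6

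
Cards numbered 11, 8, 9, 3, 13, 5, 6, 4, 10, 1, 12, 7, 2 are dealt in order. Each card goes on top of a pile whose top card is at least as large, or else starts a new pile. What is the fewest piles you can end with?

5

The minimum number of non-increasing subsequences covering a sequence equals the length of its longest strictly increasing subsequence.
LIS length is 5 (e.g. 3, 5, 6, 10, 12), so 5 piles are needed.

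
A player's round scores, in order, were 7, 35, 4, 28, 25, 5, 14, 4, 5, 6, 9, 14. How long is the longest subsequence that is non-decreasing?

Let dp[i] be the length of the longest such subsequence ending at index i:
i:      1  2  3  4  5  6  7  8  9 10 11 12
a[i]:   7 35  4 28 25  5 14  4  5  6  9 14
dp:     1  2  1  2  2  2  3  2  3  4  5  6
Maximum dp value is 6.

6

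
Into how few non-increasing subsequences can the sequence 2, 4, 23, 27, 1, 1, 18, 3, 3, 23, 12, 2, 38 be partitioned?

5

Place each on the leftmost legal pile:
2 → new pile 1 (tops now [2])
4 → new pile 2 (tops now [2, 4])
23 → new pile 3 (tops now [2, 4, 23])
27 → new pile 4 (tops now [2, 4, 23, 27])
1 → pile 1 (tops now [1, 4, 23, 27])
1 → pile 1 (tops now [1, 4, 23, 27])
18 → pile 3 (tops now [1, 4, 18, 27])
3 → pile 2 (tops now [1, 3, 18, 27])
3 → pile 2 (tops now [1, 3, 18, 27])
23 → pile 4 (tops now [1, 3, 18, 23])
12 → pile 3 (tops now [1, 3, 12, 23])
2 → pile 2 (tops now [1, 2, 12, 23])
38 → new pile 5 (tops now [1, 2, 12, 23, 38])
Five piles.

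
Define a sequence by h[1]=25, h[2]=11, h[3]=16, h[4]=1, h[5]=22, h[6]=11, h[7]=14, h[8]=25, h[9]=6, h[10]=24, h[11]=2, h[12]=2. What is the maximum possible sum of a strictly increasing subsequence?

74

Let S[i] be the best sum of a strictly increasing subsequence ending at i:
i:      1  2  3  4  5  6  7  8  9 10 11 12
h[i]:  25 11 16  1 22 11 14 25  6 24  2  2
S:     25 11 27  1 49 12 26 74  7 73  3  3
Maximum is 74 (e.g. 11 + 16 + 22 + 25).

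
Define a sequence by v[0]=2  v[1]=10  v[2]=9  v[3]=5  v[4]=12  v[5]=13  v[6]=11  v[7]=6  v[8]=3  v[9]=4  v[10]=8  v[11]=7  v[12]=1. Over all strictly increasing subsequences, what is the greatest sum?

Let S[i] be the best sum of a strictly increasing subsequence ending at i:
i:      0  1  2  3  4  5  6  7  8  9 10 11 12
v[i]:   2 10  9  5 12 13 11  6  3  4  8  7  1
S:      2 12 11  7 24 37 23 13  5  9 21 20  1
Maximum is 37 (e.g. 2 + 10 + 12 + 13).

37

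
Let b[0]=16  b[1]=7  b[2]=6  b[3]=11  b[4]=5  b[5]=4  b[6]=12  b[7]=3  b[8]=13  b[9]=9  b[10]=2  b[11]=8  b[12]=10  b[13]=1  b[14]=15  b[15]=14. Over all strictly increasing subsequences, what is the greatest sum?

58

Let S[i] be the best sum of a strictly increasing subsequence ending at i:
i:      0  1  2  3  4  5  6  7  8  9 10 11 12 13 14 15
b[i]:  16  7  6 11  5  4 12  3 13  9  2  8 10  1 15 14
S:     16  7  6 18  5  4 30  3 43 16  2 15 26  1 58 57
Maximum is 58 (e.g. 7 + 11 + 12 + 13 + 15).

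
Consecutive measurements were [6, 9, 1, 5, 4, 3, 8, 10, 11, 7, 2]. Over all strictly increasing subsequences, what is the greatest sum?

Let S[i] be the best sum of a strictly increasing subsequence ending at i:
i:      1  2  3  4  5  6  7  8  9 10 11
a[i]:   6  9  1  5  4  3  8 10 11  7  2
S:      6 15  1  6  5  4 14 25 36 13  3
Maximum is 36 (e.g. 6 + 9 + 10 + 11).

36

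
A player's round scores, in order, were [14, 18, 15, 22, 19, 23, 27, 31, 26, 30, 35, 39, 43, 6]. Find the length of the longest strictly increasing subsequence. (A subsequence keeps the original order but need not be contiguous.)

9

Let dp[i] be the length of the longest such subsequence ending at index i:
i:      1  2  3  4  5  6  7  8  9 10 11 12 13 14
a[i]:  14 18 15 22 19 23 27 31 26 30 35 39 43  6
dp:     1  2  2  3  3  4  5  6  5  6  7  8  9  1
Maximum dp value is 9.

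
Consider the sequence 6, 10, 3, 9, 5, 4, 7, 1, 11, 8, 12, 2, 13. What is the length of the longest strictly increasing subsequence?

6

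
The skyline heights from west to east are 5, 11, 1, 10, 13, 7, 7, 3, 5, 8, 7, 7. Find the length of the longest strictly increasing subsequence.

Track the smallest tail for each achievable length (strict):
5 → extends → [5]
11 → extends → [5, 11]
1 → replaces 5 → [1, 11]
10 → replaces 11 → [1, 10]
13 → extends → [1, 10, 13]
7 → replaces 10 → [1, 7, 13]
7 → already a tail → [1, 7, 13]
3 → replaces 7 → [1, 3, 13]
5 → replaces 13 → [1, 3, 5]
8 → extends → [1, 3, 5, 8]
7 → replaces 8 → [1, 3, 5, 7]
7 → already a tail → [1, 3, 5, 7]
Four tails, so the longest strictly increasing subsequence has length 4 (e.g. 1, 3, 5, 8).

4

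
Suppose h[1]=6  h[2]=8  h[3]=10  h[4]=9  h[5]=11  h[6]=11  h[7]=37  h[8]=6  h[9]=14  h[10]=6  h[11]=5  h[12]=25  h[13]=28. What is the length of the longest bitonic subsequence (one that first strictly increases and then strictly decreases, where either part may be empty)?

inc[i] = longest strictly increasing subsequence ending at i; dec[i] = longest strictly decreasing subsequence starting at i:
i:      1  2  3  4  5  6  7  8  9 10 11 12 13
h[i]:   6  8 10  9 11 11 37  6 14  6  5 25 28
inc:    1  2  3  3  4  4  5  1  5  1  1  6  7
dec:    2  3  4  3  3  3  4  2  3  2  1  1  1
Best peak at i=7 (value 37): inc=5, dec=4, length 5+4−1 = 8.

8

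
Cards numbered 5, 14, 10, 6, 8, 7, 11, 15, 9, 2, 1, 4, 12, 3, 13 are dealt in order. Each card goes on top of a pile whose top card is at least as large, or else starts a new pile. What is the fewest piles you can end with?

6

Place each on the leftmost legal pile:
5 → new pile 1 (tops now [5])
14 → new pile 2 (tops now [5, 14])
10 → pile 2 (tops now [5, 10])
6 → pile 2 (tops now [5, 6])
8 → new pile 3 (tops now [5, 6, 8])
7 → pile 3 (tops now [5, 6, 7])
11 → new pile 4 (tops now [5, 6, 7, 11])
15 → new pile 5 (tops now [5, 6, 7, 11, 15])
9 → pile 4 (tops now [5, 6, 7, 9, 15])
2 → pile 1 (tops now [2, 6, 7, 9, 15])
1 → pile 1 (tops now [1, 6, 7, 9, 15])
4 → pile 2 (tops now [1, 4, 7, 9, 15])
12 → pile 5 (tops now [1, 4, 7, 9, 12])
3 → pile 2 (tops now [1, 3, 7, 9, 12])
13 → new pile 6 (tops now [1, 3, 7, 9, 12, 13])
Six piles.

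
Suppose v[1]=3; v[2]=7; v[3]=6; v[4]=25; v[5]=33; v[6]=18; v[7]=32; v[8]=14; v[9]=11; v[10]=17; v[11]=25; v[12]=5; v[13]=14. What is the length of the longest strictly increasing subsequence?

5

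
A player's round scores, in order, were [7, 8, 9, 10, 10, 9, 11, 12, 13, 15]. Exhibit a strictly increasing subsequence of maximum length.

Patience tails give the LIS length; then backtrack through the dp parents:
7 → extends → [7]
8 → extends → [7, 8]
9 → extends → [7, 8, 9]
10 → extends → [7, 8, 9, 10]
10 → already a tail → [7, 8, 9, 10]
9 → already a tail → [7, 8, 9, 10]
11 → extends → [7, 8, 9, 10, 11]
12 → extends → [7, 8, 9, 10, 11, 12]
13 → extends → [7, 8, 9, 10, 11, 12, 13]
15 → extends → [7, 8, 9, 10, 11, 12, 13, 15]
Length 8; one witness is 7, 8, 9, 10, 11, 12, 13, 15.

7, 8, 9, 10, 11, 12, 13, 15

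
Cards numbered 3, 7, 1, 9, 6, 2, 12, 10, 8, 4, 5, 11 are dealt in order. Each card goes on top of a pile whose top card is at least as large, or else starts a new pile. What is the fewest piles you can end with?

5

Place each on the leftmost legal pile:
3 → new pile 1 (tops now [3])
7 → new pile 2 (tops now [3, 7])
1 → pile 1 (tops now [1, 7])
9 → new pile 3 (tops now [1, 7, 9])
6 → pile 2 (tops now [1, 6, 9])
2 → pile 2 (tops now [1, 2, 9])
12 → new pile 4 (tops now [1, 2, 9, 12])
10 → pile 4 (tops now [1, 2, 9, 10])
8 → pile 3 (tops now [1, 2, 8, 10])
4 → pile 3 (tops now [1, 2, 4, 10])
5 → pile 4 (tops now [1, 2, 4, 5])
11 → new pile 5 (tops now [1, 2, 4, 5, 11])
Five piles.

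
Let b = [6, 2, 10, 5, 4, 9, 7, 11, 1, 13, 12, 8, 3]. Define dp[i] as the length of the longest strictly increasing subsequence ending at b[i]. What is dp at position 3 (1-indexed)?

2

dp[i] = 1 + max{dp[j] : j<i, b[j]<b[i]} (or 1 if no such j):
i:      1  2  3  4  5  6  7  8  9 10 11 12 13
b[i]:   6  2 10  5  4  9  7 11  1 13 12  8  3
dp:     1  1  2  2  2  3  3  4  1  5  5  4  2
At index 3 the value is 2.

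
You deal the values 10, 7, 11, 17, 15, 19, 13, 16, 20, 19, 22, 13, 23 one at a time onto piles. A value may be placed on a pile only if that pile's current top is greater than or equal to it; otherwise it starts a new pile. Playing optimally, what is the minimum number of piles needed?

7

Place each on the leftmost legal pile:
10 → new pile 1 (tops now [10])
7 → pile 1 (tops now [7])
11 → new pile 2 (tops now [7, 11])
17 → new pile 3 (tops now [7, 11, 17])
15 → pile 3 (tops now [7, 11, 15])
19 → new pile 4 (tops now [7, 11, 15, 19])
13 → pile 3 (tops now [7, 11, 13, 19])
16 → pile 4 (tops now [7, 11, 13, 16])
20 → new pile 5 (tops now [7, 11, 13, 16, 20])
19 → pile 5 (tops now [7, 11, 13, 16, 19])
22 → new pile 6 (tops now [7, 11, 13, 16, 19, 22])
13 → pile 3 (tops now [7, 11, 13, 16, 19, 22])
23 → new pile 7 (tops now [7, 11, 13, 16, 19, 22, 23])
Seven piles.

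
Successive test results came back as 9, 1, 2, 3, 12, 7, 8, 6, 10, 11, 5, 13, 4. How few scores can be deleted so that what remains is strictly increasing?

5

Fewest deletions = n − (longest strictly increasing subsequence).
Patience tails:
9 → extends → [9]
1 → replaces 9 → [1]
2 → extends → [1, 2]
3 → extends → [1, 2, 3]
12 → extends → [1, 2, 3, 12]
7 → replaces 12 → [1, 2, 3, 7]
8 → extends → [1, 2, 3, 7, 8]
6 → replaces 7 → [1, 2, 3, 6, 8]
10 → extends → [1, 2, 3, 6, 8, 10]
11 → extends → [1, 2, 3, 6, 8, 10, 11]
5 → replaces 6 → [1, 2, 3, 5, 8, 10, 11]
13 → extends → [1, 2, 3, 5, 8, 10, 11, 13]
4 → replaces 5 → [1, 2, 3, 4, 8, 10, 11, 13]
Longest strictly increasing subsequence has length 8, so deletions = 13 − 8 = 5.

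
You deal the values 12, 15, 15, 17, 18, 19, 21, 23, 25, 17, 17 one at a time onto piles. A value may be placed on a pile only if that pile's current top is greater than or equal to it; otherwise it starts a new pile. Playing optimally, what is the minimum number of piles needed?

The minimum number of non-increasing subsequences covering a sequence equals the length of its longest strictly increasing subsequence.
LIS length is 8 (e.g. 12, 15, 17, 18, 19, 21, 23, 25), so 8 piles are needed.

8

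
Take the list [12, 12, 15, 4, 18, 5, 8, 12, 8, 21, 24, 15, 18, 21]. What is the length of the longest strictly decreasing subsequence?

3

Let dp[i] be the longest strictly decreasing subsequence ending at i:
i:      1  2  3  4  5  6  7  8  9 10 11 12 13 14
a[i]:  12 12 15  4 18  5  8 12  8 21 24 15 18 21
dp:     1  1  1  2  1  2  2  2  3  1  1  2  2  2
Maximum is 3.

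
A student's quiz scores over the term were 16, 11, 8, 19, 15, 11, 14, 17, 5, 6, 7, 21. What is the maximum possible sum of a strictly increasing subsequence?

71

Let S[i] be the best sum of a strictly increasing subsequence ending at i:
i:      1  2  3  4  5  6  7  8  9 10 11 12
a[i]:  16 11  8 19 15 11 14 17  5  6  7 21
S:     16 11  8 35 26 19 33 50  5 11 18 71
Maximum is 71 (e.g. 8 + 11 + 14 + 17 + 21).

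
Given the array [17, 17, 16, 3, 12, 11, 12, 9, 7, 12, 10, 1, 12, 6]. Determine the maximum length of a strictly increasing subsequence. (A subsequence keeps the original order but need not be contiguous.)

4

Track the smallest tail for each achievable length (strict):
17 → extends → [17]
17 → already a tail → [17]
16 → replaces 17 → [16]
3 → replaces 16 → [3]
12 → extends → [3, 12]
11 → replaces 12 → [3, 11]
12 → extends → [3, 11, 12]
9 → replaces 11 → [3, 9, 12]
7 → replaces 9 → [3, 7, 12]
12 → already a tail → [3, 7, 12]
10 → replaces 12 → [3, 7, 10]
1 → replaces 3 → [1, 7, 10]
12 → extends → [1, 7, 10, 12]
6 → replaces 7 → [1, 6, 10, 12]
Four tails, so the longest strictly increasing subsequence has length 4 (e.g. 3, 9, 10, 12).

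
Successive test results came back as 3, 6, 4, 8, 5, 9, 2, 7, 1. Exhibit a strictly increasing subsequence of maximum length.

Patience tails give the LIS length; then backtrack through the dp parents:
3 → extends → [3]
6 → extends → [3, 6]
4 → replaces 6 → [3, 4]
8 → extends → [3, 4, 8]
5 → replaces 8 → [3, 4, 5]
9 → extends → [3, 4, 5, 9]
2 → replaces 3 → [2, 4, 5, 9]
7 → replaces 9 → [2, 4, 5, 7]
1 → replaces 2 → [1, 4, 5, 7]
Length 4; one witness is 3, 6, 8, 9.

3, 6, 8, 9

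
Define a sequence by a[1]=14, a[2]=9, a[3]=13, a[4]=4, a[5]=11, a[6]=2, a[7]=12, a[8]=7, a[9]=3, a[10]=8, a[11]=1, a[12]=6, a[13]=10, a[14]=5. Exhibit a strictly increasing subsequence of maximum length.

Patience tails give the LIS length; then backtrack through the dp parents:
14 → extends → [14]
9 → replaces 14 → [9]
13 → extends → [9, 13]
4 → replaces 9 → [4, 13]
11 → replaces 13 → [4, 11]
2 → replaces 4 → [2, 11]
12 → extends → [2, 11, 12]
7 → replaces 11 → [2, 7, 12]
3 → replaces 7 → [2, 3, 12]
8 → replaces 12 → [2, 3, 8]
1 → replaces 2 → [1, 3, 8]
6 → replaces 8 → [1, 3, 6]
10 → extends → [1, 3, 6, 10]
5 → replaces 6 → [1, 3, 5, 10]
Length 4; one witness is 4, 7, 8, 10.

4, 7, 8, 10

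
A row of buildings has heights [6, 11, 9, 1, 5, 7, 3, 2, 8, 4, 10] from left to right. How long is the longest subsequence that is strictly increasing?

Track the smallest tail for each achievable length (strict):
6 → extends → [6]
11 → extends → [6, 11]
9 → replaces 11 → [6, 9]
1 → replaces 6 → [1, 9]
5 → replaces 9 → [1, 5]
7 → extends → [1, 5, 7]
3 → replaces 5 → [1, 3, 7]
2 → replaces 3 → [1, 2, 7]
8 → extends → [1, 2, 7, 8]
4 → replaces 7 → [1, 2, 4, 8]
10 → extends → [1, 2, 4, 8, 10]
Five tails, so the longest strictly increasing subsequence has length 5 (e.g. 1, 5, 7, 8, 10).

5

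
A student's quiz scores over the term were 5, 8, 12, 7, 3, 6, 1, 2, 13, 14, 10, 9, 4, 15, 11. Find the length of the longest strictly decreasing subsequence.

4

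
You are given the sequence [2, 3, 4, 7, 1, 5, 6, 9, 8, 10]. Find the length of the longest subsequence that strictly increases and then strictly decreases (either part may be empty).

7

inc[i] = longest strictly increasing subsequence ending at i; dec[i] = longest strictly decreasing subsequence starting at i:
i:      1  2  3  4  5  6  7  8  9 10
a[i]:   2  3  4  7  1  5  6  9  8 10
inc:    1  2  3  4  1  4  5  6  6  7
dec:    2  2  2  2  1  1  1  2  1  1
Best peak at i=8 (value 9): inc=6, dec=2, length 6+2−1 = 7.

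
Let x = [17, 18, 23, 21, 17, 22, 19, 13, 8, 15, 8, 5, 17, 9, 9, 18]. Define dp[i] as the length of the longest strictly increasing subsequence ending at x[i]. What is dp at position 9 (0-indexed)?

2

dp[i] = 1 + max{dp[j] : j<i, x[j]<x[i]} (or 1 if no such j):
i:      0  1  2  3  4  5  6  7  8  9 10 11 12 13 14 15
x[i]:  17 18 23 21 17 22 19 13  8 15  8  5 17  9  9 18
dp:     1  2  3  3  1  4  3  1  1  2  1  1  3  2  2  4
At index 9 the value is 2.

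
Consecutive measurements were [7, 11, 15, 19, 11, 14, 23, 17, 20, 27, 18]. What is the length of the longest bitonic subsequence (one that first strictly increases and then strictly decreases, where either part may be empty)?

inc[i] = longest strictly increasing subsequence ending at i; dec[i] = longest strictly decreasing subsequence starting at i:
i:      1  2  3  4  5  6  7  8  9 10 11
a[i]:   7 11 15 19 11 14 23 17 20 27 18
inc:    1  2  3  4  2  3  5  4  5  6  5
dec:    1  1  2  2  1  1  3  1  2  2  1
Best peak at i=7 (value 23): inc=5, dec=3, length 5+3−1 = 7.

7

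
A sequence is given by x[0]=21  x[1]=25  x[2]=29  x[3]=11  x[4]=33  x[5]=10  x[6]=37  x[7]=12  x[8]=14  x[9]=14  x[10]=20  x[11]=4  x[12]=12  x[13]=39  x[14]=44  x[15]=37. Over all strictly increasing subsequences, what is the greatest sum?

228

Let S[i] be the best sum of a strictly increasing subsequence ending at i:
i:       0   1   2   3   4   5   6   7   8   9  10  11  12  13  14  15
x[i]:   21  25  29  11  33  10  37  12  14  14  20   4  12  39  44  37
S:      21  46  75  11 108  10 145  23  37  37  57   4  23 184 228 145
Maximum is 228 (e.g. 21 + 25 + 29 + 33 + 37 + 39 + 44).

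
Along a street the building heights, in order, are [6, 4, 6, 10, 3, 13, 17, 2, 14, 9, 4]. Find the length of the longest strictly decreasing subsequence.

Let dp[i] be the longest strictly decreasing subsequence ending at i:
i:      1  2  3  4  5  6  7  8  9 10 11
a[i]:   6  4  6 10  3 13 17  2 14  9  4
dp:     1  2  1  1  3  1  1  4  2  3  4
Maximum is 4.

4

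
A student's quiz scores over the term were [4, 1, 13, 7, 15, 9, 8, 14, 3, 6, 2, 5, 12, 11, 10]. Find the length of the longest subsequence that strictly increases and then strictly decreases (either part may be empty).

inc[i] = longest strictly increasing subsequence ending at i; dec[i] = longest strictly decreasing subsequence starting at i:
i:      1  2  3  4  5  6  7  8  9 10 11 12 13 14 15
a[i]:   4  1 13  7 15  9  8 14  3  6  2  5 12 11 10
inc:    1  1  2  2  3  3  3  4  2  3  2  3  4  4  4
dec:    3  1  5  3  5  4  3  4  2  2  1  1  3  2  1
Best peak at i=5 (value 15): inc=3, dec=5, length 3+5−1 = 7.

7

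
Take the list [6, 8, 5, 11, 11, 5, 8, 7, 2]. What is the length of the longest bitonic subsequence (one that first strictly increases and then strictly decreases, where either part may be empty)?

6

inc[i] = longest strictly increasing subsequence ending at i; dec[i] = longest strictly decreasing subsequence starting at i:
i:      1  2  3  4  5  6  7  8  9
a[i]:   6  8  5 11 11  5  8  7  2
inc:    1  2  1  3  3  1  2  2  1
dec:    3  3  2  4  4  2  3  2  1
Best peak at i=4 (value 11): inc=3, dec=4, length 3+4−1 = 6.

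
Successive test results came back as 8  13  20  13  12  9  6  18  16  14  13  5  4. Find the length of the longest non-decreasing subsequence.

Track the smallest tail for each achievable length (allowing ties):
8 → extends → [8]
13 → extends → [8, 13]
20 → extends → [8, 13, 20]
13 → replaces 20 → [8, 13, 13]
12 → replaces 13 → [8, 12, 13]
9 → replaces 12 → [8, 9, 13]
6 → replaces 8 → [6, 9, 13]
18 → extends → [6, 9, 13, 18]
16 → replaces 18 → [6, 9, 13, 16]
14 → replaces 16 → [6, 9, 13, 14]
13 → replaces 14 → [6, 9, 13, 13]
5 → replaces 6 → [5, 9, 13, 13]
4 → replaces 5 → [4, 9, 13, 13]
Four tails, so the longest non-decreasing subsequence has length 4 (e.g. 8, 13, 13, 18).

4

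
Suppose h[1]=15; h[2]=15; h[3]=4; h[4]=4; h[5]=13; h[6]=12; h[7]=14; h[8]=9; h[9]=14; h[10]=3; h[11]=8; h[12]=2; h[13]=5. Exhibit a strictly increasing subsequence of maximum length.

Patience tails give the LIS length; then backtrack through the dp parents:
15 → extends → [15]
15 → already a tail → [15]
4 → replaces 15 → [4]
4 → already a tail → [4]
13 → extends → [4, 13]
12 → replaces 13 → [4, 12]
14 → extends → [4, 12, 14]
9 → replaces 12 → [4, 9, 14]
14 → already a tail → [4, 9, 14]
3 → replaces 4 → [3, 9, 14]
8 → replaces 9 → [3, 8, 14]
2 → replaces 3 → [2, 8, 14]
5 → replaces 8 → [2, 5, 14]
Length 3; one witness is 4, 13, 14.

4, 13, 14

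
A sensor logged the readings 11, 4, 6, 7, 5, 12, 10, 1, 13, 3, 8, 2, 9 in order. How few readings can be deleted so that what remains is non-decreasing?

Fewest deletions = n − (longest non-decreasing subsequence).
Patience tails:
11 → extends → [11]
4 → replaces 11 → [4]
6 → extends → [4, 6]
7 → extends → [4, 6, 7]
5 → replaces 6 → [4, 5, 7]
12 → extends → [4, 5, 7, 12]
10 → replaces 12 → [4, 5, 7, 10]
1 → replaces 4 → [1, 5, 7, 10]
13 → extends → [1, 5, 7, 10, 13]
3 → replaces 5 → [1, 3, 7, 10, 13]
8 → replaces 10 → [1, 3, 7, 8, 13]
2 → replaces 3 → [1, 2, 7, 8, 13]
9 → replaces 13 → [1, 2, 7, 8, 9]
Longest non-decreasing subsequence has length 5, so deletions = 13 − 5 = 8.

8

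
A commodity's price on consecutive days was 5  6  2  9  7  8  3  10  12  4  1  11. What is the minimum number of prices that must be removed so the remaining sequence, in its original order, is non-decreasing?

6

Fewest deletions = n − (longest non-decreasing subsequence).
i:      1  2  3  4  5  6  7  8  9 10 11 12
a[i]:   5  6  2  9  7  8  3 10 12  4  1 11
dp:     1  2  1  3  3  4  2  5  6  3  1  6
max dp = 6, so deletions = 12 − 6 = 6.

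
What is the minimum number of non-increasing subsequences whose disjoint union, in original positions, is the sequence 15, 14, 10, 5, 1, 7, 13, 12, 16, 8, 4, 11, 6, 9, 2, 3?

The minimum number of non-increasing subsequences covering a sequence equals the length of its longest strictly increasing subsequence.
LIS length is 4 (e.g. 5, 7, 13, 16), so 4 piles are needed.

4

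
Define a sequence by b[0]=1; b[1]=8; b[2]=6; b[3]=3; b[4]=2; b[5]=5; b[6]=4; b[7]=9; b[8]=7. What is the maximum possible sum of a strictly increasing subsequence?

18

Let S[i] be the best sum of a strictly increasing subsequence ending at i:
i:      0  1  2  3  4  5  6  7  8
b[i]:   1  8  6  3  2  5  4  9  7
S:      1  9  7  4  3  9  8 18 16
Maximum is 18 (e.g. 1 + 3 + 5 + 9).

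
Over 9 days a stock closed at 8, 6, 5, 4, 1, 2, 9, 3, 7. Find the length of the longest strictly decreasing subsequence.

Negate each value so 'decreasing' becomes 'increasing', then run patience tails on the negated sequence:
-8 → extends → [-8]
-6 → extends → [-8, -6]
-5 → extends → [-8, -6, -5]
-4 → extends → [-8, -6, -5, -4]
-1 → extends → [-8, -6, -5, -4, -1]
-2 → replaces -1 → [-8, -6, -5, -4, -2]
-9 → replaces -8 → [-9, -6, -5, -4, -2]
-3 → replaces -2 → [-9, -6, -5, -4, -3]
-7 → replaces -6 → [-9, -7, -5, -4, -3]
Five tails, so the longest strictly decreasing subsequence of the original has length 5.

5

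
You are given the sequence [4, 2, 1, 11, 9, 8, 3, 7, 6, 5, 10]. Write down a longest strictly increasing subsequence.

2, 3, 7, 10

Patience tails give the LIS length; then backtrack through the dp parents:
4 → extends → [4]
2 → replaces 4 → [2]
1 → replaces 2 → [1]
11 → extends → [1, 11]
9 → replaces 11 → [1, 9]
8 → replaces 9 → [1, 8]
3 → replaces 8 → [1, 3]
7 → extends → [1, 3, 7]
6 → replaces 7 → [1, 3, 6]
5 → replaces 6 → [1, 3, 5]
10 → extends → [1, 3, 5, 10]
Length 4; one witness is 2, 3, 7, 10.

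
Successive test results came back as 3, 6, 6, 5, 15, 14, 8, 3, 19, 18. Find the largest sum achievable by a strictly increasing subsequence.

Let S[i] be the best sum of a strictly increasing subsequence ending at i:
i:      1  2  3  4  5  6  7  8  9 10
a[i]:   3  6  6  5 15 14  8  3 19 18
S:      3  9  9  8 24 23 17  3 43 42
Maximum is 43 (e.g. 3 + 6 + 15 + 19).

43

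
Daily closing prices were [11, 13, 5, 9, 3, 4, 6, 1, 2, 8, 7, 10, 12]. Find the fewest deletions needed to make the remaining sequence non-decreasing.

7

Fewest deletions = n − (longest non-decreasing subsequence).
Patience tails:
11 → extends → [11]
13 → extends → [11, 13]
5 → replaces 11 → [5, 13]
9 → replaces 13 → [5, 9]
3 → replaces 5 → [3, 9]
4 → replaces 9 → [3, 4]
6 → extends → [3, 4, 6]
1 → replaces 3 → [1, 4, 6]
2 → replaces 4 → [1, 2, 6]
8 → extends → [1, 2, 6, 8]
7 → replaces 8 → [1, 2, 6, 7]
10 → extends → [1, 2, 6, 7, 10]
12 → extends → [1, 2, 6, 7, 10, 12]
Longest non-decreasing subsequence has length 6, so deletions = 13 − 6 = 7.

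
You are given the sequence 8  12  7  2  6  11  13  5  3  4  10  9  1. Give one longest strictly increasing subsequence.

2, 6, 11, 13

Patience tails give the LIS length; then backtrack through the dp parents:
8 → extends → [8]
12 → extends → [8, 12]
7 → replaces 8 → [7, 12]
2 → replaces 7 → [2, 12]
6 → replaces 12 → [2, 6]
11 → extends → [2, 6, 11]
13 → extends → [2, 6, 11, 13]
5 → replaces 6 → [2, 5, 11, 13]
3 → replaces 5 → [2, 3, 11, 13]
4 → replaces 11 → [2, 3, 4, 13]
10 → replaces 13 → [2, 3, 4, 10]
9 → replaces 10 → [2, 3, 4, 9]
1 → replaces 2 → [1, 3, 4, 9]
Length 4; one witness is 2, 6, 11, 13.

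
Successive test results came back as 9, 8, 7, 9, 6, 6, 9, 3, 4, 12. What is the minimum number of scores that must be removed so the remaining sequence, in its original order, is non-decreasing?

6

Fewest deletions = n − (longest non-decreasing subsequence).
Patience tails:
9 → extends → [9]
8 → replaces 9 → [8]
7 → replaces 8 → [7]
9 → extends → [7, 9]
6 → replaces 7 → [6, 9]
6 → replaces 9 → [6, 6]
9 → extends → [6, 6, 9]
3 → replaces 6 → [3, 6, 9]
4 → replaces 6 → [3, 4, 9]
12 → extends → [3, 4, 9, 12]
Longest non-decreasing subsequence has length 4, so deletions = 10 − 4 = 6.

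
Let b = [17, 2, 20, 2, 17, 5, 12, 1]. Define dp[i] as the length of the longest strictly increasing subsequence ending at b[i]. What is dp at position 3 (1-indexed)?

2

dp[i] = 1 + max{dp[j] : j<i, b[j]<b[i]} (or 1 if no such j):
i:      1  2  3  4  5  6  7  8
b[i]:  17  2 20  2 17  5 12  1
dp:     1  1  2  1  2  2  3  1
At index 3 the value is 2.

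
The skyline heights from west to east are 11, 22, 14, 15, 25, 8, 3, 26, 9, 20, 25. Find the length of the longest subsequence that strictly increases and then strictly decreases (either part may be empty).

6

inc[i] = longest strictly increasing subsequence ending at i; dec[i] = longest strictly decreasing subsequence starting at i:
i:      1  2  3  4  5  6  7  8  9 10 11
a[i]:  11 22 14 15 25  8  3 26  9 20 25
inc:    1  2  2  3  4  1  1  5  2  4  5
dec:    3  4  3  3  3  2  1  2  1  1  1
Best peak at i=5 (value 25): inc=4, dec=3, length 4+3−1 = 6.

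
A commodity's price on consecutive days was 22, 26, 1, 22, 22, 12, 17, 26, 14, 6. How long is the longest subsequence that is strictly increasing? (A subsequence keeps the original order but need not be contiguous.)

4

Let dp[i] be the length of the longest such subsequence ending at index i:
i:      1  2  3  4  5  6  7  8  9 10
a[i]:  22 26  1 22 22 12 17 26 14  6
dp:     1  2  1  2  2  2  3  4  3  2
Maximum dp value is 4.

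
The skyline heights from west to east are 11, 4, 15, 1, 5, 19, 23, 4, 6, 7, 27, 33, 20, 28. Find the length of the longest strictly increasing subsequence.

6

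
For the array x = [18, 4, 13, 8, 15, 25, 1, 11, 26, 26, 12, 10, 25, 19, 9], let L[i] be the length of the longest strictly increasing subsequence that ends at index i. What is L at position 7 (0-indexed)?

3

dp[i] = 1 + max{dp[j] : j<i, x[j]<x[i]} (or 1 if no such j):
i:      0  1  2  3  4  5  6  7  8  9 10 11 12 13 14
x[i]:  18  4 13  8 15 25  1 11 26 26 12 10 25 19  9
dp:     1  1  2  2  3  4  1  3  5  5  4  3  5  5  3
At index 7 the value is 3.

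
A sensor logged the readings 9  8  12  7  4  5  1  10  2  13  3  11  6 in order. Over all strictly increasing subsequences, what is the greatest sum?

34

Let S[i] be the best sum of a strictly increasing subsequence ending at i:
i:      1  2  3  4  5  6  7  8  9 10 11 12 13
a[i]:   9  8 12  7  4  5  1 10  2 13  3 11  6
S:      9  8 21  7  4  9  1 19  3 34  6 30 15
Maximum is 34 (e.g. 9 + 12 + 13).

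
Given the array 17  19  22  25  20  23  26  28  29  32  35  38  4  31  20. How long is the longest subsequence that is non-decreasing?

Track the smallest tail for each achievable length (allowing ties):
17 → extends → [17]
19 → extends → [17, 19]
22 → extends → [17, 19, 22]
25 → extends → [17, 19, 22, 25]
20 → replaces 22 → [17, 19, 20, 25]
23 → replaces 25 → [17, 19, 20, 23]
26 → extends → [17, 19, 20, 23, 26]
28 → extends → [17, 19, 20, 23, 26, 28]
29 → extends → [17, 19, 20, 23, 26, 28, 29]
32 → extends → [17, 19, 20, 23, 26, 28, 29, 32]
35 → extends → [17, 19, 20, 23, 26, 28, 29, 32, 35]
38 → extends → [17, 19, 20, 23, 26, 28, 29, 32, 35, 38]
4 → replaces 17 → [4, 19, 20, 23, 26, 28, 29, 32, 35, 38]
31 → replaces 32 → [4, 19, 20, 23, 26, 28, 29, 31, 35, 38]
20 → replaces 23 → [4, 19, 20, 20, 26, 28, 29, 31, 35, 38]
Ten tails, so the longest non-decreasing subsequence has length 10 (e.g. 17, 19, 22, 25, 26, 28, 29, 32, 35, 38).

10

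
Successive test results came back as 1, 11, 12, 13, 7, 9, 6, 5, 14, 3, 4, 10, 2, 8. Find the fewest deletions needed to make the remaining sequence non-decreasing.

Fewest deletions = n − (longest non-decreasing subsequence).
i:      1  2  3  4  5  6  7  8  9 10 11 12 13 14
a[i]:   1 11 12 13  7  9  6  5 14  3  4 10  2  8
dp:     1  2  3  4  2  3  2  2  5  2  3  4  2  4
max dp = 5, so deletions = 14 − 5 = 9.

9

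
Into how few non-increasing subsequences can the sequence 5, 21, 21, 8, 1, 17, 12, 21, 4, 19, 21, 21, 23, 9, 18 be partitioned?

Place each on the leftmost legal pile:
5 → new pile 1 (tops now [5])
21 → new pile 2 (tops now [5, 21])
21 → pile 2 (tops now [5, 21])
8 → pile 2 (tops now [5, 8])
1 → pile 1 (tops now [1, 8])
17 → new pile 3 (tops now [1, 8, 17])
12 → pile 3 (tops now [1, 8, 12])
21 → new pile 4 (tops now [1, 8, 12, 21])
4 → pile 2 (tops now [1, 4, 12, 21])
19 → pile 4 (tops now [1, 4, 12, 19])
21 → new pile 5 (tops now [1, 4, 12, 19, 21])
21 → pile 5 (tops now [1, 4, 12, 19, 21])
23 → new pile 6 (tops now [1, 4, 12, 19, 21, 23])
9 → pile 3 (tops now [1, 4, 9, 19, 21, 23])
18 → pile 4 (tops now [1, 4, 9, 18, 21, 23])
Six piles.

6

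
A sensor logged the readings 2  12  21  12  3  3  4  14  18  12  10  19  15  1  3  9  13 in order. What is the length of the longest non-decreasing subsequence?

7

Track the smallest tail for each achievable length (allowing ties):
2 → extends → [2]
12 → extends → [2, 12]
21 → extends → [2, 12, 21]
12 → replaces 21 → [2, 12, 12]
3 → replaces 12 → [2, 3, 12]
3 → replaces 12 → [2, 3, 3]
4 → extends → [2, 3, 3, 4]
14 → extends → [2, 3, 3, 4, 14]
18 → extends → [2, 3, 3, 4, 14, 18]
12 → replaces 14 → [2, 3, 3, 4, 12, 18]
10 → replaces 12 → [2, 3, 3, 4, 10, 18]
19 → extends → [2, 3, 3, 4, 10, 18, 19]
15 → replaces 18 → [2, 3, 3, 4, 10, 15, 19]
1 → replaces 2 → [1, 3, 3, 4, 10, 15, 19]
3 → replaces 4 → [1, 3, 3, 3, 10, 15, 19]
9 → replaces 10 → [1, 3, 3, 3, 9, 15, 19]
13 → replaces 15 → [1, 3, 3, 3, 9, 13, 19]
Seven tails, so the longest non-decreasing subsequence has length 7 (e.g. 2, 3, 3, 4, 14, 18, 19).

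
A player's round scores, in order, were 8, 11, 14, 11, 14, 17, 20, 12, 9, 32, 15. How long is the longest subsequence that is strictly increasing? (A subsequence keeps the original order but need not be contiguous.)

6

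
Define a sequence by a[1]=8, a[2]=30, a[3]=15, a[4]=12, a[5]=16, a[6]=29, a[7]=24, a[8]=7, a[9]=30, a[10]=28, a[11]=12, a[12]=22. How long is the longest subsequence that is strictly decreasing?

Negate each value so 'decreasing' becomes 'increasing', then run patience tails on the negated sequence:
-8 → extends → [-8]
-30 → replaces -8 → [-30]
-15 → extends → [-30, -15]
-12 → extends → [-30, -15, -12]
-16 → replaces -15 → [-30, -16, -12]
-29 → replaces -16 → [-30, -29, -12]
-24 → replaces -12 → [-30, -29, -24]
-7 → extends → [-30, -29, -24, -7]
-30 → already a tail → [-30, -29, -24, -7]
-28 → replaces -24 → [-30, -29, -28, -7]
-12 → replaces -7 → [-30, -29, -28, -12]
-22 → replaces -12 → [-30, -29, -28, -22]
Four tails, so the longest strictly decreasing subsequence of the original has length 4.

4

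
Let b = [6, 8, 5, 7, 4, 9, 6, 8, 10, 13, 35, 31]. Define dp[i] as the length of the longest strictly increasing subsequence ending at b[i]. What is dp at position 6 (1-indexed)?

3

dp[i] = 1 + max{dp[j] : j<i, b[j]<b[i]} (or 1 if no such j):
i:      1  2  3  4  5  6  7  8  9 10 11 12
b[i]:   6  8  5  7  4  9  6  8 10 13 35 31
dp:     1  2  1  2  1  3  2  3  4  5  6  6
At index 6 the value is 3.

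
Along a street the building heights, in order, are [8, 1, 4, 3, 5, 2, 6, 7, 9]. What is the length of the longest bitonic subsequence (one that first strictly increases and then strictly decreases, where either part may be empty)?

inc[i] = longest strictly increasing subsequence ending at i; dec[i] = longest strictly decreasing subsequence starting at i:
i:     1 2 3 4 5 6 7 8 9
a[i]:  8 1 4 3 5 2 6 7 9
inc:   1 1 2 2 3 2 4 5 6
dec:   4 1 3 2 2 1 1 1 1
Best peak at i=9 (value 9): inc=6, dec=1, length 6+1−1 = 6.

6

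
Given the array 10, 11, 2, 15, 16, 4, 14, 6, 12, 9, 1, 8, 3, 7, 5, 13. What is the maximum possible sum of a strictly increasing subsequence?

52

Let S[i] be the best sum of a strictly increasing subsequence ending at i:
i:      1  2  3  4  5  6  7  8  9 10 11 12 13 14 15 16
a[i]:  10 11  2 15 16  4 14  6 12  9  1  8  3  7  5 13
S:     10 21  2 36 52  6 35 12 33 21  1 20  5 19 11 46
Maximum is 52 (e.g. 10 + 11 + 15 + 16).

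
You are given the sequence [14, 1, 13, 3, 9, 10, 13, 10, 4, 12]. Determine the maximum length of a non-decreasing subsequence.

6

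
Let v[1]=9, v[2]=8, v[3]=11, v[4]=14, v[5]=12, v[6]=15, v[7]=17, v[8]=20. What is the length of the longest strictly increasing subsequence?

Let dp[i] be the length of the longest such subsequence ending at index i:
i:      1  2  3  4  5  6  7  8
v[i]:   9  8 11 14 12 15 17 20
dp:     1  1  2  3  3  4  5  6
Maximum dp value is 6.

6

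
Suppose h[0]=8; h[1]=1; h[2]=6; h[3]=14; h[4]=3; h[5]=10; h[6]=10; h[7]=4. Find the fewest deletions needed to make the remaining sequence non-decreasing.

Fewest deletions = n − (longest non-decreasing subsequence).
i:      0  1  2  3  4  5  6  7
h[i]:   8  1  6 14  3 10 10  4
dp:     1  1  2  3  2  3  4  3
max dp = 4, so deletions = 8 − 4 = 4.

4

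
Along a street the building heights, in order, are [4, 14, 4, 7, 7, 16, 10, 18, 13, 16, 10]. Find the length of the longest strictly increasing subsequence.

5

Let dp[i] be the length of the longest such subsequence ending at index i:
i:      1  2  3  4  5  6  7  8  9 10 11
a[i]:   4 14  4  7  7 16 10 18 13 16 10
dp:     1  2  1  2  2  3  3  4  4  5  3
Maximum dp value is 5.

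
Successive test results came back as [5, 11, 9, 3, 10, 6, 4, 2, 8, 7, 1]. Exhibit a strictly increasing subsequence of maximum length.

5, 9, 10

Patience tails give the LIS length; then backtrack through the dp parents:
5 → extends → [5]
11 → extends → [5, 11]
9 → replaces 11 → [5, 9]
3 → replaces 5 → [3, 9]
10 → extends → [3, 9, 10]
6 → replaces 9 → [3, 6, 10]
4 → replaces 6 → [3, 4, 10]
2 → replaces 3 → [2, 4, 10]
8 → replaces 10 → [2, 4, 8]
7 → replaces 8 → [2, 4, 7]
1 → replaces 2 → [1, 4, 7]
Length 3; one witness is 5, 9, 10.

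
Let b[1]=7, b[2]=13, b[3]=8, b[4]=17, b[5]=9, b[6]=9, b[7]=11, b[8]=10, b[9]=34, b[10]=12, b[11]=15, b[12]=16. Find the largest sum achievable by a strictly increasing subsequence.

Let S[i] be the best sum of a strictly increasing subsequence ending at i:
i:      1  2  3  4  5  6  7  8  9 10 11 12
b[i]:   7 13  8 17  9  9 11 10 34 12 15 16
S:      7 20 15 37 24 24 35 34 71 47 62 78
Maximum is 78 (e.g. 7 + 8 + 9 + 11 + 12 + 15 + 16).

78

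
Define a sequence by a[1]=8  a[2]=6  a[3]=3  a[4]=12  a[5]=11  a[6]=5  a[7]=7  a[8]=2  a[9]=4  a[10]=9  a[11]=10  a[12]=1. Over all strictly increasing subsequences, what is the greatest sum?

34

Let S[i] be the best sum of a strictly increasing subsequence ending at i:
i:      1  2  3  4  5  6  7  8  9 10 11 12
a[i]:   8  6  3 12 11  5  7  2  4  9 10  1
S:      8  6  3 20 19  8 15  2  7 24 34  1
Maximum is 34 (e.g. 3 + 5 + 7 + 9 + 10).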